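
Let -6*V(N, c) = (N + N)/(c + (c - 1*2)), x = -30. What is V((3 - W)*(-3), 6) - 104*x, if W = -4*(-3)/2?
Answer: 31197/10 ≈ 3119.7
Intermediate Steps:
W = 6 (W = 12*(½) = 6)
V(N, c) = -N/(3*(-2 + 2*c)) (V(N, c) = -(N + N)/(6*(c + (c - 1*2))) = -2*N/(6*(c + (c - 2))) = -2*N/(6*(c + (-2 + c))) = -2*N/(6*(-2 + 2*c)) = -N/(3*(-2 + 2*c)))
V((3 - W)*(-3), 6) - 104*x = -(3 - 1*6)*(-3)/(-6 + 6*6) - 104*(-30) = -(3 - 6)*(-3)/(-6 + 36) + 3120 = -1*(-3*(-3))/30 + 3120 = -1*9*1/30 + 3120 = -3/10 + 3120 = 31197/10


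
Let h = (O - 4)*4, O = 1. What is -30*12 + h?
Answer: -372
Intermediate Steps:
h = -12 (h = (1 - 4)*4 = -3*4 = -12)
-30*12 + h = -30*12 - 12 = -360 - 12 = -372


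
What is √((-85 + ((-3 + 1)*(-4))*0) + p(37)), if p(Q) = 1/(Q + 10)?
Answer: I*√187718/47 ≈ 9.2184*I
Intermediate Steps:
p(Q) = 1/(10 + Q)
√((-85 + ((-3 + 1)*(-4))*0) + p(37)) = √((-85 + ((-3 + 1)*(-4))*0) + 1/(10 + 37)) = √((-85 - 2*(-4)*0) + 1/47) = √((-85 + 8*0) + 1/47) = √((-85 + 0) + 1/47) = √(-85 + 1/47) = √(-3994/47) = I*√187718/47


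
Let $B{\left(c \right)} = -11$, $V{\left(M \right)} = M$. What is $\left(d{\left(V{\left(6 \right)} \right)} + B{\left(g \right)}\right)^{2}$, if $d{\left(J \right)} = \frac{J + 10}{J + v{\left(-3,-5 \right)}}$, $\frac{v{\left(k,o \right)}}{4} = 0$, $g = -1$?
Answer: $\frac{625}{9} \approx 69.444$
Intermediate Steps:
$v{\left(k,o \right)} = 0$ ($v{\left(k,o \right)} = 4 \cdot 0 = 0$)
$d{\left(J \right)} = \frac{10 + J}{J}$ ($d{\left(J \right)} = \frac{J + 10}{J + 0} = \frac{10 + J}{J}$)
$\left(d{\left(V{\left(6 \right)} \right)} + B{\left(g \right)}\right)^{2} = \left(\frac{10 + 6}{6} - 11\right)^{2} = \left(\frac{1}{6} \cdot 16 - 11\right)^{2} = \left(\frac{8}{3} - 11\right)^{2} = \left(- \frac{25}{3}\right)^{2} = \frac{625}{9}$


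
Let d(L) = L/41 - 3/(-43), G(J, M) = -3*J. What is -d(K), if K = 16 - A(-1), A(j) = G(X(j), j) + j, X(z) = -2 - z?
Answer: -725/1763 ≈ -0.41123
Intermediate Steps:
A(j) = 6 + 4*j (A(j) = -3*(-2 - j) + j = (6 + 3*j) + j = 6 + 4*j)
K = 14 (K = 16 - (6 + 4*(-1)) = 16 - (6 - 4) = 16 - 1*2 = 16 - 2 = 14)
d(L) = 3/43 + L/41 (d(L) = L*(1/41) - 3*(-1/43) = L/41 + 3/43 = 3/43 + L/41)
-d(K) = -(3/43 + (1/41)*14) = -(3/43 + 14/41) = -1*725/1763 = -725/1763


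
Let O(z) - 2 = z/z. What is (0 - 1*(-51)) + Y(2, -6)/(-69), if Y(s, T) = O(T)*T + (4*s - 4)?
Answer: 3533/69 ≈ 51.203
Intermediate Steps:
O(z) = 3 (O(z) = 2 + z/z = 2 + 1 = 3)
Y(s, T) = -4 + 3*T + 4*s (Y(s, T) = 3*T + (4*s - 4) = 3*T + (-4 + 4*s) = -4 + 3*T + 4*s)
(0 - 1*(-51)) + Y(2, -6)/(-69) = (0 - 1*(-51)) + (-4 + 3*(-6) + 4*2)/(-69) = (0 + 51) + (-4 - 18 + 8)*(-1/69) = 51 - 14*(-1/69) = 51 + 14/69 = 3533/69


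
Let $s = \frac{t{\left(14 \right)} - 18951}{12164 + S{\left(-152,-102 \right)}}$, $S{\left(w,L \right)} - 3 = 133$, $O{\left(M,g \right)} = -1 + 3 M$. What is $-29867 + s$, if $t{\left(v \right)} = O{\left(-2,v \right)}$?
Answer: $- \frac{183691529}{6150} \approx -29869.0$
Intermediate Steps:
$t{\left(v \right)} = -7$ ($t{\left(v \right)} = -1 + 3 \left(-2\right) = -1 - 6 = -7$)
$S{\left(w,L \right)} = 136$ ($S{\left(w,L \right)} = 3 + 133 = 136$)
$s = - \frac{9479}{6150}$ ($s = \frac{-7 - 18951}{12164 + 136} = - \frac{18958}{12300} = \left(-18958\right) \frac{1}{12300} = - \frac{9479}{6150} \approx -1.5413$)
$-29867 + s = -29867 - \frac{9479}{6150} = - \frac{183691529}{6150}$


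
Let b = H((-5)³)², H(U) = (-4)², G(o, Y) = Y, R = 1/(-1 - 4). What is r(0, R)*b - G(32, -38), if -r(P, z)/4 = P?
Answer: 38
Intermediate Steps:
R = -⅕ (R = 1/(-5) = -⅕ ≈ -0.20000)
r(P, z) = -4*P
H(U) = 16
b = 256 (b = 16² = 256)
r(0, R)*b - G(32, -38) = -4*0*256 - 1*(-38) = 0*256 + 38 = 0 + 38 = 38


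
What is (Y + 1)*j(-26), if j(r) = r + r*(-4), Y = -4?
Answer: -234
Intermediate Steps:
j(r) = -3*r (j(r) = r - 4*r = -3*r)
(Y + 1)*j(-26) = (-4 + 1)*(-3*(-26)) = -3*78 = -234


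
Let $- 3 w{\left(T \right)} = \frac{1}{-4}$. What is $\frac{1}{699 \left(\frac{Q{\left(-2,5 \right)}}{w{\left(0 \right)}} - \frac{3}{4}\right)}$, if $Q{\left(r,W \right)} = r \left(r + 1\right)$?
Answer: $\frac{4}{65007} \approx 6.1532 \cdot 10^{-5}$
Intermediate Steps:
$w{\left(T \right)} = \frac{1}{12}$ ($w{\left(T \right)} = - \frac{1}{3 \left(-4\right)} = \left(- \frac{1}{3}\right) \left(- \frac{1}{4}\right) = \frac{1}{12}$)
$Q{\left(r,W \right)} = r \left(1 + r\right)$
$\frac{1}{699 \left(\frac{Q{\left(-2,5 \right)}}{w{\left(0 \right)}} - \frac{3}{4}\right)} = \frac{1}{699 \left(- 2 \left(1 - 2\right) \frac{1}{\frac{1}{12}} - \frac{3}{4}\right)} = \frac{1}{699 \left(\left(-2\right) \left(-1\right) 12 - \frac{3}{4}\right)} = \frac{1}{699 \left(2 \cdot 12 - \frac{3}{4}\right)} = \frac{1}{699 \left(24 - \frac{3}{4}\right)} = \frac{1}{699 \cdot \frac{93}{4}} = \frac{1}{\frac{65007}{4}} = \frac{4}{65007}$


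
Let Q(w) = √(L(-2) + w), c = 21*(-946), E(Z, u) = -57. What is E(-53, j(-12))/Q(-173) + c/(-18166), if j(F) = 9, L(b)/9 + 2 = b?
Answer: 9933/9083 + 3*I*√209/11 ≈ 1.0936 + 3.9428*I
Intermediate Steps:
L(b) = -18 + 9*b
c = -19866
Q(w) = √(-36 + w) (Q(w) = √((-18 + 9*(-2)) + w) = √((-18 - 18) + w) = √(-36 + w))
E(-53, j(-12))/Q(-173) + c/(-18166) = -57/√(-36 - 173) - 19866/(-18166) = -57*(-I*√209/209) - 19866*(-1/18166) = -57*(-I*√209/209) + 9933/9083 = -(-3)*I*√209/11 + 9933/9083 = 3*I*√209/11 + 9933/9083 = 9933/9083 + 3*I*√209/11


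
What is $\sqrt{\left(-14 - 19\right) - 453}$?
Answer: $9 i \sqrt{6} \approx 22.045 i$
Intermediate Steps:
$\sqrt{\left(-14 - 19\right) - 453} = \sqrt{-33 - 453} = \sqrt{-486} = 9 i \sqrt{6}$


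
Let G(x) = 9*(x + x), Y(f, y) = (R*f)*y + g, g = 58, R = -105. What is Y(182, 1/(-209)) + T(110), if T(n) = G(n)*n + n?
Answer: 45574422/209 ≈ 2.1806e+5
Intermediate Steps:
Y(f, y) = 58 - 105*f*y (Y(f, y) = (-105*f)*y + 58 = -105*f*y + 58 = 58 - 105*f*y)
G(x) = 18*x (G(x) = 9*(2*x) = 18*x)
T(n) = n + 18*n**2 (T(n) = (18*n)*n + n = 18*n**2 + n = n + 18*n**2)
Y(182, 1/(-209)) + T(110) = (58 - 105*182/(-209)) + 110*(1 + 18*110) = (58 - 105*182*(-1/209)) + 110*(1 + 1980) = (58 + 19110/209) + 110*1981 = 31232/209 + 217910 = 45574422/209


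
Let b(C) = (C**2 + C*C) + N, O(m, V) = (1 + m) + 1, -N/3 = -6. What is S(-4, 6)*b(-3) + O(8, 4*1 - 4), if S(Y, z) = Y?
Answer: -134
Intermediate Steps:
N = 18 (N = -3*(-6) = 18)
O(m, V) = 2 + m
b(C) = 18 + 2*C**2 (b(C) = (C**2 + C*C) + 18 = (C**2 + C**2) + 18 = 2*C**2 + 18 = 18 + 2*C**2)
S(-4, 6)*b(-3) + O(8, 4*1 - 4) = -4*(18 + 2*(-3)**2) + (2 + 8) = -4*(18 + 2*9) + 10 = -4*(18 + 18) + 10 = -4*36 + 10 = -144 + 10 = -134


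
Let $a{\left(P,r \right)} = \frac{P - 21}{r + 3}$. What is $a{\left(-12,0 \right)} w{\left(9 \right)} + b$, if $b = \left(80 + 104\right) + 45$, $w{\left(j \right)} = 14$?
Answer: $75$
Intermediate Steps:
$a{\left(P,r \right)} = \frac{-21 + P}{3 + r}$
$b = 229$ ($b = 184 + 45 = 229$)
$a{\left(-12,0 \right)} w{\left(9 \right)} + b = \frac{-21 - 12}{3 + 0} \cdot 14 + 229 = \frac{1}{3} \left(-33\right) 14 + 229 = \left(-11\right) 14 + 229 = -154 + 229 = 75$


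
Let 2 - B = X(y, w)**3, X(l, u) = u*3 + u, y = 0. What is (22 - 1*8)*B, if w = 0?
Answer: 28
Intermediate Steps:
X(l, u) = 4*u (X(l, u) = 3*u + u = 4*u)
B = 2 (B = 2 - (4*0)**3 = 2 - 1*0**3 = 2 - 1*0 = 2 + 0 = 2)
(22 - 1*8)*B = (22 - 1*8)*2 = (22 - 8)*2 = 14*2 = 28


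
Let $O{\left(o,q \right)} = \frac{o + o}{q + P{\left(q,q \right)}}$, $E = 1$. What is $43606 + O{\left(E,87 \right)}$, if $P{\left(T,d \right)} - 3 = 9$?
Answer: $\frac{4316996}{99} \approx 43606.0$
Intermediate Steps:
$P{\left(T,d \right)} = 12$ ($P{\left(T,d \right)} = 3 + 9 = 12$)
$O{\left(o,q \right)} = \frac{2 o}{12 + q}$ ($O{\left(o,q \right)} = \frac{o + o}{q + 12} = \frac{2 o}{12 + q}$)
$43606 + O{\left(E,87 \right)} = 43606 + 2 \cdot 1 \frac{1}{12 + 87} = 43606 + 2 \cdot 1 \cdot \frac{1}{99} = 43606 + \frac{2}{99} = \frac{4316996}{99}$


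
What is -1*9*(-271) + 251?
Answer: 2690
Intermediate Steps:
-1*9*(-271) + 251 = -9*(-271) + 251 = 2439 + 251 = 2690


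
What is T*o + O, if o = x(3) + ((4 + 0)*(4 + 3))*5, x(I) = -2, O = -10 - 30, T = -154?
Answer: -21292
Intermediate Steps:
O = -40
o = 138 (o = -2 + ((4 + 0)*(4 + 3))*5 = -2 + (4*7)*5 = -2 + 28*5 = -2 + 140 = 138)
T*o + O = -154*138 - 40 = -21252 - 40 = -21292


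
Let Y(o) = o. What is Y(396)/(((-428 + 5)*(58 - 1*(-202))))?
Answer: -11/3055 ≈ -0.0036007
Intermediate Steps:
Y(396)/(((-428 + 5)*(58 - 1*(-202)))) = 396/(((-428 + 5)*(58 - 1*(-202)))) = 396/((-423*(58 + 202))) = 396/((-423*260)) = 396/(-109980) = 396*(-1/109980) = -11/3055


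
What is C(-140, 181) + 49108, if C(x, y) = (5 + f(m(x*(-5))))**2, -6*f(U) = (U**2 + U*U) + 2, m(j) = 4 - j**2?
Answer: 57646127632326784761976/9 ≈ 6.4051e+21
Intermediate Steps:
f(U) = -1/3 - U**2/3 (f(U) = -((U**2 + U*U) + 2)/6 = -((U**2 + U**2) + 2)/6 = -(2*U**2 + 2)/6 = -(2 + 2*U**2)/6 = -1/3 - U**2/3)
C(x, y) = (14/3 - (4 - 25*x**2)**2/3)**2 (C(x, y) = (5 + (-1/3 - (4 - (x*(-5))**2)**2/3))**2 = (5 + (-1/3 - (4 - (-5*x)**2)**2/3))**2 = (5 + (-1/3 - (4 - 25*x**2)**2/3))**2 = (14/3 - (4 - 25*x**2)**2/3)**2)
C(-140, 181) + 49108 = (-14 + (4 - 25*(-140)**2)**2)**2/9 + 49108 = (-14 + (4 - 25*19600)**2)**2/9 + 49108 = (-14 + (4 - 490000)**2)**2/9 + 49108 = (-14 + (-489996)**2)**2/9 + 49108 = (-14 + 240096080016)**2/9 + 49108 = (1/9)*240096080002**2 + 49108 = (1/9)*57646127632326784320004 + 49108 = 57646127632326784320004/9 + 49108 = 57646127632326784761976/9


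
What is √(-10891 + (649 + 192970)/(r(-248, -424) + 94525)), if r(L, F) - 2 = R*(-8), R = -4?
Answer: 5*I*√3894501111342/94559 ≈ 104.35*I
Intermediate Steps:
r(L, F) = 34 (r(L, F) = 2 - 4*(-8) = 2 + 32 = 34)
√(-10891 + (649 + 192970)/(r(-248, -424) + 94525)) = √(-10891 + (649 + 192970)/(34 + 94525)) = √(-10891 + 193619/94559) = √(-1029648450/94559) = 5*I*√3894501111342/94559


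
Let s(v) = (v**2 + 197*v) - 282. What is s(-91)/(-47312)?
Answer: 1241/5914 ≈ 0.20984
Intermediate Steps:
s(v) = -282 + v**2 + 197*v
s(-91)/(-47312) = (-282 + (-91)**2 + 197*(-91))/(-47312) = (-282 + 8281 - 17927)*(-1/47312) = -9928*(-1/47312) = 1241/5914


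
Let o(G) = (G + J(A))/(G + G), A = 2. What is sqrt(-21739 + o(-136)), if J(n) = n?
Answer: 3*I*sqrt(11168762)/68 ≈ 147.44*I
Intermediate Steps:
o(G) = (2 + G)/(2*G) (o(G) = (G + 2)/(G + G) = (2 + G)/((2*G)) = (2 + G)*(1/(2*G)) = (2 + G)/(2*G))
sqrt(-21739 + o(-136)) = sqrt(-21739 + (1/2)*(2 - 136)/(-136)) = sqrt(-21739 + (1/2)*(-1/136)*(-134)) = sqrt(-21739 + 67/136) = sqrt(-2956437/136) = 3*I*sqrt(11168762)/68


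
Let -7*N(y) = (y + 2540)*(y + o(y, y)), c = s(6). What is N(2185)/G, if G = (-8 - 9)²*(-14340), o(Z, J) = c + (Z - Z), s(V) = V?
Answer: 98595/276284 ≈ 0.35686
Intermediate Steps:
c = 6
o(Z, J) = 6 (o(Z, J) = 6 + (Z - Z) = 6 + 0 = 6)
N(y) = -(6 + y)*(2540 + y)/7 (N(y) = -(y + 2540)*(y + 6)/7 = -(2540 + y)*(6 + y)/7 = -(6 + y)*(2540 + y)/7)
G = -4144260 (G = (-17)²*(-14340) = 289*(-14340) = -4144260)
N(2185)/G = (-15240/7 - 2546/7*2185 - ⅐*2185²)/(-4144260) = (-15240/7 - 5563010/7 - ⅐*4774225)*(-1/4144260) = (-15240/7 - 5563010/7 - 4774225/7)*(-1/4144260) = -1478925*(-1/4144260) = 98595/276284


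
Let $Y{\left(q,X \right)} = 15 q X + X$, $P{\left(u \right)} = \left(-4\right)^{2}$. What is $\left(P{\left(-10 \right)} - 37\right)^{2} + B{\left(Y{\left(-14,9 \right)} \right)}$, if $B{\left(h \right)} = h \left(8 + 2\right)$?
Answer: $-18369$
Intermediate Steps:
$P{\left(u \right)} = 16$
$Y{\left(q,X \right)} = X + 15 X q$ ($Y{\left(q,X \right)} = 15 X q + X = X + 15 X q$)
$B{\left(h \right)} = 10 h$ ($B{\left(h \right)} = h 10 = 10 h$)
$\left(P{\left(-10 \right)} - 37\right)^{2} + B{\left(Y{\left(-14,9 \right)} \right)} = \left(16 - 37\right)^{2} + 10 \cdot 9 \left(1 + 15 \left(-14\right)\right) = \left(16 - 37\right)^{2} + 10 \cdot 9 \left(1 - 210\right) = \left(16 - 37\right)^{2} + 10 \cdot 9 \left(-209\right) = \left(-21\right)^{2} + 10 \left(-1881\right) = 441 - 18810 = -18369$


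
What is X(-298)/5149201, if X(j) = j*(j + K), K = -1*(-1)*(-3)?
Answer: 89698/5149201 ≈ 0.017420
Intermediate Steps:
K = -3 (K = 1*(-3) = -3)
X(j) = j*(-3 + j) (X(j) = j*(j - 3) = j*(-3 + j))
X(-298)/5149201 = -298*(-3 - 298)/5149201 = -298*(-301)*(1/5149201) = 89698*(1/5149201) = 89698/5149201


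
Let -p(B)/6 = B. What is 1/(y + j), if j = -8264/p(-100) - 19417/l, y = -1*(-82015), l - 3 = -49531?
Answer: 3714600/304603212851 ≈ 1.2195e-5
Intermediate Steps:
l = -49528 (l = 3 - 49531 = -49528)
p(B) = -6*B
y = 82015
j = -49706149/3714600 (j = -8264/((-6*(-100))) - 19417/(-49528) = -8264/600 - 19417*(-1/49528) = -8264*1/600 + 19417/49528 = -1033/75 + 19417/49528 = -49706149/3714600 ≈ -13.381)
1/(y + j) = 1/(82015 - 49706149/3714600) = 1/(304603212851/3714600) = 3714600/304603212851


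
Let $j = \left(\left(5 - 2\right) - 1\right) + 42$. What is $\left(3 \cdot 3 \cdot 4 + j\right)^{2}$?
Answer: $6400$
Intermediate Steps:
$j = 44$ ($j = \left(\left(5 - 2\right) - 1\right) + 42 = \left(3 - 1\right) + 42 = 2 + 42 = 44$)
$\left(3 \cdot 3 \cdot 4 + j\right)^{2} = \left(3 \cdot 3 \cdot 4 + 44\right)^{2} = \left(9 \cdot 4 + 44\right)^{2} = \left(36 + 44\right)^{2} = 80^{2} = 6400$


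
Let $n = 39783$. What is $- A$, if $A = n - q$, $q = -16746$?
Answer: $-56529$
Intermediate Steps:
$A = 56529$ ($A = 39783 - -16746 = 39783 + 16746 = 56529$)
$- A = \left(-1\right) 56529 = -56529$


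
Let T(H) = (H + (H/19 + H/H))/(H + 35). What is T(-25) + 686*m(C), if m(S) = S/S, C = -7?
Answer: 129859/190 ≈ 683.47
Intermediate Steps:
T(H) = (1 + 20*H/19)/(35 + H) (T(H) = (H + (H*(1/19) + 1))/(35 + H) = (H + (H/19 + 1))/(35 + H) = (H + (1 + H/19))/(35 + H) = (1 + 20*H/19)/(35 + H))
m(S) = 1
T(-25) + 686*m(C) = (19 + 20*(-25))/(19*(35 - 25)) + 686*1 = (1/19)*(19 - 500)/10 + 686 = (1/19)*(1/10)*(-481) + 686 = -481/190 + 686 = 129859/190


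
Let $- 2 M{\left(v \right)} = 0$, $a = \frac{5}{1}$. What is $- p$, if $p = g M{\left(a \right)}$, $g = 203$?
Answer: $0$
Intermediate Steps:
$a = 5$ ($a = 5 \cdot 1 = 5$)
$M{\left(v \right)} = 0$ ($M{\left(v \right)} = \left(- \frac{1}{2}\right) 0 = 0$)
$p = 0$ ($p = 203 \cdot 0 = 0$)
$- p = \left(-1\right) 0 = 0$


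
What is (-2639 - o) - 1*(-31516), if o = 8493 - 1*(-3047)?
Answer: 17337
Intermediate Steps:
o = 11540 (o = 8493 + 3047 = 11540)
(-2639 - o) - 1*(-31516) = (-2639 - 1*11540) - 1*(-31516) = (-2639 - 11540) + 31516 = -14179 + 31516 = 17337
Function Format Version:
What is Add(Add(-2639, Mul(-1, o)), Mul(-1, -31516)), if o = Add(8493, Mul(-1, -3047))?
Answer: 17337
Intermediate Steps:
o = 11540 (o = Add(8493, 3047) = 11540)
Add(Add(-2639, Mul(-1, o)), Mul(-1, -31516)) = Add(Add(-2639, Mul(-1, 11540)), Mul(-1, -31516)) = Add(Add(-2639, -11540), 31516) = Add(-14179, 31516) = 17337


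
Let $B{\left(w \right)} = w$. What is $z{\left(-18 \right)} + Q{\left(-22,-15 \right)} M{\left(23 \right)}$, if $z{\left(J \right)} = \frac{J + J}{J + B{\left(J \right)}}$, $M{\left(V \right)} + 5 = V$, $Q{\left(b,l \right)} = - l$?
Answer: $271$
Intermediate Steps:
$M{\left(V \right)} = -5 + V$
$z{\left(J \right)} = 1$ ($z{\left(J \right)} = \frac{J + J}{J + J} = \frac{2 J}{2 J} = 2 J \frac{1}{2 J} = 1$)
$z{\left(-18 \right)} + Q{\left(-22,-15 \right)} M{\left(23 \right)} = 1 + \left(-1\right) \left(-15\right) \left(-5 + 23\right) = 1 + 15 \cdot 18 = 1 + 270 = 271$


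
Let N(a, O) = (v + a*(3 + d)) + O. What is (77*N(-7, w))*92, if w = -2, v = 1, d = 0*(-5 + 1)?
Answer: -155848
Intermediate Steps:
d = 0 (d = 0*(-4) = 0)
N(a, O) = 1 + O + 3*a (N(a, O) = (1 + a*(3 + 0)) + O = (1 + a*3) + O = (1 + 3*a) + O = 1 + O + 3*a)
(77*N(-7, w))*92 = (77*(1 - 2 + 3*(-7)))*92 = (77*(1 - 2 - 21))*92 = (77*(-22))*92 = -1694*92 = -155848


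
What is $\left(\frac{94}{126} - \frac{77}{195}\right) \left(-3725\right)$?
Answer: $- \frac{1071310}{819} \approx -1308.1$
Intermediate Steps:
$\left(\frac{94}{126} - \frac{77}{195}\right) \left(-3725\right) = \left(94 \cdot \frac{1}{126} - \frac{77}{195}\right) \left(-3725\right) = \left(\frac{47}{63} - \frac{77}{195}\right) \left(-3725\right) = \frac{1438}{4095} \left(-3725\right) = - \frac{1071310}{819}$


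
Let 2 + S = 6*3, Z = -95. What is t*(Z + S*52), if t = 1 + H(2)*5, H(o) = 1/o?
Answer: 5159/2 ≈ 2579.5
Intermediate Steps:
S = 16 (S = -2 + 6*3 = -2 + 18 = 16)
t = 7/2 (t = 1 + 5/2 = 7/2 ≈ 3.5000)
t*(Z + S*52) = 7*(-95 + 16*52)/2 = 7*(-95 + 832)/2 = (7/2)*737 = 5159/2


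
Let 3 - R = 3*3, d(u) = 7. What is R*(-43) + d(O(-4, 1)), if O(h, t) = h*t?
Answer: 265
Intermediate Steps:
R = -6 (R = 3 - 3*3 = 3 - 1*9 = 3 - 9 = -6)
R*(-43) + d(O(-4, 1)) = -6*(-43) + 7 = 258 + 7 = 265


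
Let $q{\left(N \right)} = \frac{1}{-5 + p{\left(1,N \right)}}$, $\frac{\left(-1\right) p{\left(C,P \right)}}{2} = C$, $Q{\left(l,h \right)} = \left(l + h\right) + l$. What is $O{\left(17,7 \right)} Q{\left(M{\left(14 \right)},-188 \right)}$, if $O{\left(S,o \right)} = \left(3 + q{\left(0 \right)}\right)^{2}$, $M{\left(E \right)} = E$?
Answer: $- \frac{64000}{49} \approx -1306.1$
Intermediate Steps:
$Q{\left(l,h \right)} = h + 2 l$ ($Q{\left(l,h \right)} = \left(h + l\right) + l = h + 2 l$)
$p{\left(C,P \right)} = - 2 C$
$q{\left(N \right)} = - \frac{1}{7}$ ($q{\left(N \right)} = \frac{1}{-5 - 2} = \frac{1}{-7} = - \frac{1}{7}$)
$O{\left(S,o \right)} = \frac{400}{49}$ ($O{\left(S,o \right)} = \left(3 - \frac{1}{7}\right)^{2} = \left(\frac{20}{7}\right)^{2} = \frac{400}{49}$)
$O{\left(17,7 \right)} Q{\left(M{\left(14 \right)},-188 \right)} = \frac{400 \left(-188 + 2 \cdot 14\right)}{49} = \frac{400 \left(-188 + 28\right)}{49} = \frac{400}{49} \left(-160\right) = - \frac{64000}{49}$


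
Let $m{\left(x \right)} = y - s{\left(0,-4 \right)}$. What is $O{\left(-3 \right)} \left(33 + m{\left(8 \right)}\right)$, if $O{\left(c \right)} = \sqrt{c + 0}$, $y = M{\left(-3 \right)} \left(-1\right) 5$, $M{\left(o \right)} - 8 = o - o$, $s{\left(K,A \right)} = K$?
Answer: $- 7 i \sqrt{3} \approx - 12.124 i$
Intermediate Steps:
$M{\left(o \right)} = 8$ ($M{\left(o \right)} = 8 + \left(o - o\right) = 8 + 0 = 8$)
$y = -40$ ($y = 8 \left(-1\right) 5 = \left(-8\right) 5 = -40$)
$m{\left(x \right)} = -40$ ($m{\left(x \right)} = -40 - 0 = -40 + 0 = -40$)
$O{\left(c \right)} = \sqrt{c}$
$O{\left(-3 \right)} \left(33 + m{\left(8 \right)}\right) = \sqrt{-3} \left(33 - 40\right) = i \sqrt{3} \left(-7\right) = - 7 i \sqrt{3}$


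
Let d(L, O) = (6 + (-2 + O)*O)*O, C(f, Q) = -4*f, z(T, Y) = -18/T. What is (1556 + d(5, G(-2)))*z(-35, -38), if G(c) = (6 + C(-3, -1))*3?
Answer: 2763216/35 ≈ 78949.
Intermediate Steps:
G(c) = 54 (G(c) = (6 - 4*(-3))*3 = (6 + 12)*3 = 18*3 = 54)
d(L, O) = O*(6 + O*(-2 + O)) (d(L, O) = (6 + O*(-2 + O))*O = O*(6 + O*(-2 + O)))
(1556 + d(5, G(-2)))*z(-35, -38) = (1556 + 54*(6 + 54² - 2*54))*(-18/(-35)) = (1556 + 54*(6 + 2916 - 108))*(-18*(-1/35)) = (1556 + 54*2814)*(18/35) = (1556 + 151956)*(18/35) = 153512*(18/35) = 2763216/35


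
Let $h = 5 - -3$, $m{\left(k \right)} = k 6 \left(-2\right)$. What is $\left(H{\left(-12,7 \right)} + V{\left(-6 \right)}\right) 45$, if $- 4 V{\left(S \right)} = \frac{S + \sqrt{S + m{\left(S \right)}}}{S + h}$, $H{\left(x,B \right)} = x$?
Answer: $- \frac{2025}{4} - \frac{45 \sqrt{66}}{8} \approx -551.95$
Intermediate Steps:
$m{\left(k \right)} = - 12 k$ ($m{\left(k \right)} = 6 k \left(-2\right) = - 12 k$)
$h = 8$ ($h = 5 + 3 = 8$)
$V{\left(S \right)} = - \frac{S + \sqrt{11} \sqrt{- S}}{4 \left(8 + S\right)}$ ($V{\left(S \right)} = - \frac{\left(S + \sqrt{S - 12 S}\right) \frac{1}{S + 8}}{4} = - \frac{\left(S + \sqrt{- 11 S}\right) \frac{1}{8 + S}}{4} = - \frac{\left(S + \sqrt{11} \sqrt{- S}\right) \frac{1}{8 + S}}{4} = - \frac{\frac{1}{8 + S} \left(S + \sqrt{11} \sqrt{- S}\right)}{4} = - \frac{S + \sqrt{11} \sqrt{- S}}{4 \left(8 + S\right)}$)
$\left(H{\left(-12,7 \right)} + V{\left(-6 \right)}\right) 45 = \left(-12 + \frac{\left(-1\right) \left(-6\right) - \sqrt{11} \sqrt{\left(-1\right) \left(-6\right)}}{4 \left(8 - 6\right)}\right) 45 = \left(-12 + \frac{6 - \sqrt{11} \sqrt{6}}{4 \cdot 2}\right) 45 = \left(-12 + \frac{1}{4} \cdot \frac{1}{2} \left(6 - \sqrt{66}\right)\right) 45 = \left(-12 + \left(\frac{3}{4} - \frac{\sqrt{66}}{8}\right)\right) 45 = \left(- \frac{45}{4} - \frac{\sqrt{66}}{8}\right) 45 = - \frac{2025}{4} - \frac{45 \sqrt{66}}{8}$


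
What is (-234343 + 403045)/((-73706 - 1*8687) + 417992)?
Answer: 168702/335599 ≈ 0.50269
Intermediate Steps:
(-234343 + 403045)/((-73706 - 1*8687) + 417992) = 168702/((-73706 - 8687) + 417992) = 168702/(-82393 + 417992) = 168702/335599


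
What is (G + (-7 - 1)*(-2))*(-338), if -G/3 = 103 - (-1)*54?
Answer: 153790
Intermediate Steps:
G = -471 (G = -3*(103 - (-1)*54) = -3*(103 - 1*(-54)) = -3*(103 + 54) = -3*157 = -471)
(G + (-7 - 1)*(-2))*(-338) = (-471 + (-7 - 1)*(-2))*(-338) = (-471 - 8*(-2))*(-338) = (-471 + 16)*(-338) = -455*(-338) = 153790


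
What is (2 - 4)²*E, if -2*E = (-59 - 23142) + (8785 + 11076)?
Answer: 6680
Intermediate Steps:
E = 1670 (E = -((-59 - 23142) + (8785 + 11076))/2 = -(-23201 + 19861)/2 = -½*(-3340) = 1670)
(2 - 4)²*E = (2 - 4)²*1670 = (-2)²*1670 = 4*1670 = 6680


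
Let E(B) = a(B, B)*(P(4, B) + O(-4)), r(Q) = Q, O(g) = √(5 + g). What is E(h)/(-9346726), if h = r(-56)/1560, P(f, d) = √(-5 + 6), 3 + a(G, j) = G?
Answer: 592/911305785 ≈ 6.4962e-7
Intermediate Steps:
a(G, j) = -3 + G
P(f, d) = 1 (P(f, d) = √1 = 1)
h = -7/195 (h = -56/1560 = -56*1/1560 = -7/195 ≈ -0.035897)
E(B) = -6 + 2*B (E(B) = (-3 + B)*(1 + √(5 - 4)) = (-3 + B)*(1 + √1) = (-3 + B)*(1 + 1) = (-3 + B)*2 = -6 + 2*B)
E(h)/(-9346726) = (-6 + 2*(-7/195))/(-9346726) = (-6 - 14/195)*(-1/9346726) = -1184/195*(-1/9346726) = 592/911305785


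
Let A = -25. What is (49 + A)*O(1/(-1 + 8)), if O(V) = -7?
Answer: -168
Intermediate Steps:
(49 + A)*O(1/(-1 + 8)) = (49 - 25)*(-7) = 24*(-7) = -168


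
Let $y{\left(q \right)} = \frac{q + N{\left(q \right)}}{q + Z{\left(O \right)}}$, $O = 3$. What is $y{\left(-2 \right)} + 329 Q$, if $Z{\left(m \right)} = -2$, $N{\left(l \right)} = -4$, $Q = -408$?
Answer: $- \frac{268461}{2} \approx -1.3423 \cdot 10^{5}$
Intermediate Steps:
$y{\left(q \right)} = \frac{-4 + q}{-2 + q}$ ($y{\left(q \right)} = \frac{q - 4}{q - 2} = \frac{-4 + q}{-2 + q}$)
$y{\left(-2 \right)} + 329 Q = \frac{-4 - 2}{-2 - 2} + 329 \left(-408\right) = \frac{1}{-4} \left(-6\right) - 134232 = \left(- \frac{1}{4}\right) \left(-6\right) - 134232 = \frac{3}{2} - 134232 = - \frac{268461}{2}$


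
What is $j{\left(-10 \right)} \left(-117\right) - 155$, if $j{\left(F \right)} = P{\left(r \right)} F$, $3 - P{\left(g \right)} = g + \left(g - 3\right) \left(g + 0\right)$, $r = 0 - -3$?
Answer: $-155$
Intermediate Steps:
$r = 3$ ($r = 0 + 3 = 3$)
$P{\left(g \right)} = 3 - g - g \left(-3 + g\right)$ ($P{\left(g \right)} = 3 - \left(g + \left(g - 3\right) \left(g + 0\right)\right) = 3 - \left(g + \left(-3 + g\right) g\right) = 3 - \left(g + g \left(-3 + g\right)\right) = 3 - g - g \left(-3 + g\right)$)
$j{\left(F \right)} = 0$ ($j{\left(F \right)} = \left(3 - 3^{2} + 2 \cdot 3\right) F = \left(3 - 9 + 6\right) F = 0 F = 0$)
$j{\left(-10 \right)} \left(-117\right) - 155 = 0 \left(-117\right) - 155 = 0 - 155 = -155$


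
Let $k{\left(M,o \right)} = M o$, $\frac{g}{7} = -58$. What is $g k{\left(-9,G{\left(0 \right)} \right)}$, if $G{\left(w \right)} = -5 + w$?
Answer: $-18270$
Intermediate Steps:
$g = -406$ ($g = 7 \left(-58\right) = -406$)
$g k{\left(-9,G{\left(0 \right)} \right)} = - 406 \left(- 9 \left(-5 + 0\right)\right) = - 406 \left(\left(-9\right) \left(-5\right)\right) = \left(-406\right) 45 = -18270$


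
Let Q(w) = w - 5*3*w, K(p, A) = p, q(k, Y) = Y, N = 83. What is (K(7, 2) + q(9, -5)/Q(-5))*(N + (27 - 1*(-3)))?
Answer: 10961/14 ≈ 782.93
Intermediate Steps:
Q(w) = -14*w (Q(w) = w - 15*w = -14*w)
(K(7, 2) + q(9, -5)/Q(-5))*(N + (27 - 1*(-3))) = (7 - 5/((-14*(-5))))*(83 + (27 - 1*(-3))) = (7 - 5/70)*(83 + (27 + 3)) = (7 - 5*1/70)*(83 + 30) = (7 - 1/14)*113 = (97/14)*113 = 10961/14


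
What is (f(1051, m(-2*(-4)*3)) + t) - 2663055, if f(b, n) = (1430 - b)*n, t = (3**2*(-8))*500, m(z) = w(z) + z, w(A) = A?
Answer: -2680863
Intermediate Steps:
m(z) = 2*z (m(z) = z + z = 2*z)
t = -36000 (t = (9*(-8))*500 = -72*500 = -36000)
f(b, n) = n*(1430 - b)
(f(1051, m(-2*(-4)*3)) + t) - 2663055 = ((2*(-2*(-4)*3))*(1430 - 1*1051) - 36000) - 2663055 = ((2*(8*3))*(1430 - 1051) - 36000) - 2663055 = ((2*24)*379 - 36000) - 2663055 = (48*379 - 36000) - 2663055 = (18192 - 36000) - 2663055 = -17808 - 2663055 = -2680863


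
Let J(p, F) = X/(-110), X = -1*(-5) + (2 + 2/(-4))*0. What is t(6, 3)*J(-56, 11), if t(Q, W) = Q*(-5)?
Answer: 15/11 ≈ 1.3636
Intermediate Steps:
t(Q, W) = -5*Q
X = 5 (X = 5 + (2 + 2*(-1/4))*0 = 5 + (2 - 1/2)*0 = 5 + (3/2)*0 = 5 + 0 = 5)
J(p, F) = -1/22 (J(p, F) = 5/(-110) = 5*(-1/110) = -1/22)
t(6, 3)*J(-56, 11) = -5*6*(-1/22) = -30*(-1/22) = 15/11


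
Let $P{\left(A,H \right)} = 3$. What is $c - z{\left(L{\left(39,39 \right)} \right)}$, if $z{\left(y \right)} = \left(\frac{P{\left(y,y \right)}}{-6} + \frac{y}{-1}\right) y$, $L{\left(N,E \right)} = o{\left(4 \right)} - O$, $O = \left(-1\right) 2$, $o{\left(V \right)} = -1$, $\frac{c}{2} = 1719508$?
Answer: $\frac{6878035}{2} \approx 3.439 \cdot 10^{6}$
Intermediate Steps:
$c = 3439016$ ($c = 2 \cdot 1719508 = 3439016$)
$O = -2$
$L{\left(N,E \right)} = 1$ ($L{\left(N,E \right)} = -1 - -2 = -1 + 2 = 1$)
$z{\left(y \right)} = y \left(- \frac{1}{2} - y\right)$ ($z{\left(y \right)} = \left(\frac{3}{-6} + \frac{y}{-1}\right) y = \left(3 \left(- \frac{1}{6}\right) + y \left(-1\right)\right) y = \left(- \frac{1}{2} - y\right) y = y \left(- \frac{1}{2} - y\right)$)
$c - z{\left(L{\left(39,39 \right)} \right)} = 3439016 - \left(-1\right) 1 \left(\frac{1}{2} + 1\right) = 3439016 - \left(-1\right) 1 \cdot \frac{3}{2} = 3439016 - - \frac{3}{2} = 3439016 + \frac{3}{2} = \frac{6878035}{2}$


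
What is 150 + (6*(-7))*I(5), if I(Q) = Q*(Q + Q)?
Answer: -1950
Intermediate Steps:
I(Q) = 2*Q² (I(Q) = Q*(2*Q) = 2*Q²)
150 + (6*(-7))*I(5) = 150 + (6*(-7))*(2*5²) = 150 - 84*25 = 150 - 42*50 = 150 - 2100 = -1950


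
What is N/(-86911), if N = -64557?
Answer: 64557/86911 ≈ 0.74279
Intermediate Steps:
N/(-86911) = -64557/(-86911) = -64557*(-1/86911) = 64557/86911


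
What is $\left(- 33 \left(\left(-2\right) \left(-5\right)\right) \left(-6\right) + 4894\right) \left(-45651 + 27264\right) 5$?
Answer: $-631961190$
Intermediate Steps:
$\left(- 33 \left(\left(-2\right) \left(-5\right)\right) \left(-6\right) + 4894\right) \left(-45651 + 27264\right) 5 = \left(\left(-33\right) 10 \left(-6\right) + 4894\right) \left(-18387\right) 5 = \left(\left(-330\right) \left(-6\right) + 4894\right) \left(-18387\right) 5 = \left(1980 + 4894\right) \left(-18387\right) 5 = 6874 \left(-18387\right) 5 = \left(-126392238\right) 5 = -631961190$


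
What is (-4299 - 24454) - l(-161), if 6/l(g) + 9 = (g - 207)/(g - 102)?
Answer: -57475669/1999 ≈ -28752.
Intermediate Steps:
l(g) = 6/(-9 + (-207 + g)/(-102 + g)) (l(g) = 6/(-9 + (g - 207)/(g - 102)) = 6/(-9 + (-207 + g)/(-102 + g)))
(-4299 - 24454) - l(-161) = (-4299 - 24454) - 6*(102 - 1*(-161))/(-711 + 8*(-161)) = -28753 - 6*(102 + 161)/(-711 - 1288) = -28753 - 6*263/(-1999) = -28753 - 6*(-1)*263/1999 = -28753 - 1*(-1578/1999) = -28753 + 1578/1999 = -57475669/1999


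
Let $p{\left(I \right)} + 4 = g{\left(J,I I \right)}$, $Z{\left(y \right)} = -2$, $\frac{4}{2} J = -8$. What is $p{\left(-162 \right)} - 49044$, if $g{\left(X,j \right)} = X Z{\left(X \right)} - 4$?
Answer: $-49044$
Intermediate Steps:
$J = -4$ ($J = \frac{1}{2} \left(-8\right) = -4$)
$g{\left(X,j \right)} = -4 - 2 X$ ($g{\left(X,j \right)} = X \left(-2\right) - 4 = - 2 X - 4 = -4 - 2 X$)
$p{\left(I \right)} = 0$ ($p{\left(I \right)} = -4 - -4 = -4 + \left(-4 + 8\right) = -4 + 4 = 0$)
$p{\left(-162 \right)} - 49044 = 0 - 49044 = -49044$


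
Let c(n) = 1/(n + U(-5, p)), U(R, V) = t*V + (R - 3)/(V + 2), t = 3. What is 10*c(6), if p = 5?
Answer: 70/139 ≈ 0.50360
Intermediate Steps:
U(R, V) = 3*V + (-3 + R)/(2 + V) (U(R, V) = 3*V + (R - 3)/(V + 2) = 3*V + (-3 + R)/(2 + V))
c(n) = 1/(97/7 + n) (c(n) = 1/(n + (-3 - 5 + 3*5² + 6*5)/(2 + 5)) = 1/(n + (-3 - 5 + 3*25 + 30)/7) = 1/(n + (-3 - 5 + 75 + 30)/7) = 1/(n + (⅐)*97) = 1/(n + 97/7) = 1/(97/7 + n))
10*c(6) = 10*(7/(97 + 7*6)) = 10*(7/(97 + 42)) = 10*(7/139) = 70/139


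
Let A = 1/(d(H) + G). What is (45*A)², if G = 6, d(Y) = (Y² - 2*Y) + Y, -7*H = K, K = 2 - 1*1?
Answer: 4862025/91204 ≈ 53.309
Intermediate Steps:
K = 1 (K = 2 - 1 = 1)
H = -⅐ (H = -⅐*1 = -⅐ ≈ -0.14286)
d(Y) = Y² - Y
A = 49/302 (A = 1/(-(-1 - ⅐)/7 + 6) = 1/(-⅐*(-8/7) + 6) = 1/(8/49 + 6) = 1/(302/49) = 49/302 ≈ 0.16225)
(45*A)² = (45*(49/302))² = (2205/302)² = 4862025/91204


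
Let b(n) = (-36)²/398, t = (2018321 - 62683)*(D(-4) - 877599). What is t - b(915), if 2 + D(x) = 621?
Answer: -341296027235408/199 ≈ -1.7151e+12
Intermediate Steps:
D(x) = 619 (D(x) = -2 + 621 = 619)
t = -1715055413240 (t = (2018321 - 62683)*(619 - 877599) = 1955638*(-876980) = -1715055413240)
b(n) = 648/199 (b(n) = 1296*(1/398) = 648/199)
t - b(915) = -1715055413240 - 1*648/199 = -1715055413240 - 648/199 = -341296027235408/199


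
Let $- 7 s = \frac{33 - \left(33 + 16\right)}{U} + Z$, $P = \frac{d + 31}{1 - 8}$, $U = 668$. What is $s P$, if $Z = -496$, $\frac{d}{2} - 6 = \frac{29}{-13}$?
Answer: $- \frac{19116}{49} \approx -390.12$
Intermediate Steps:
$d = \frac{98}{13}$ ($d = 12 + 2 \frac{29}{-13} = 12 + 2 \cdot 29 \left(- \frac{1}{13}\right) = 12 + 2 \left(- \frac{29}{13}\right) = 12 - \frac{58}{13} = \frac{98}{13} \approx 7.5385$)
$P = - \frac{501}{91}$ ($P = \frac{\frac{98}{13} + 31}{1 - 8} = \frac{501}{13 \left(-7\right)} = \frac{501}{13} \left(- \frac{1}{7}\right) = - \frac{501}{91} \approx -5.5055$)
$s = \frac{82836}{1169}$ ($s = - \frac{\frac{33 - \left(33 + 16\right)}{668} - 496}{7} = - \frac{\left(33 - 49\right) \frac{1}{668} - 496}{7} = - \frac{\left(-16\right) \frac{1}{668} - 496}{7} = - \frac{- \frac{4}{167} - 496}{7} = \left(- \frac{1}{7}\right) \left(- \frac{82836}{167}\right) = \frac{82836}{1169} \approx 70.861$)
$s P = \frac{82836}{1169} \left(- \frac{501}{91}\right) = - \frac{19116}{49}$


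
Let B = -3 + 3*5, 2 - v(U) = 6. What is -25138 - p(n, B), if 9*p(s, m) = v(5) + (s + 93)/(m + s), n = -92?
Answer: -6033013/240 ≈ -25138.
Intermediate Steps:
v(U) = -4 (v(U) = 2 - 1*6 = 2 - 6 = -4)
B = 12 (B = -3 + 15 = 12)
p(s, m) = -4/9 + (93 + s)/(9*(m + s)) (p(s, m) = (-4 + (s + 93)/(m + s))/9 = (-4 + (93 + s)/(m + s))/9 = -4/9 + (93 + s)/(9*(m + s)))
-25138 - p(n, B) = -25138 - (93 - 4*12 - 3*(-92))/(9*(12 - 92)) = -25138 - (93 - 48 + 276)/(9*(-80)) = -25138 - (-1)*321/(9*80) = -25138 - 1*(-107/240) = -25138 + 107/240 = -6033013/240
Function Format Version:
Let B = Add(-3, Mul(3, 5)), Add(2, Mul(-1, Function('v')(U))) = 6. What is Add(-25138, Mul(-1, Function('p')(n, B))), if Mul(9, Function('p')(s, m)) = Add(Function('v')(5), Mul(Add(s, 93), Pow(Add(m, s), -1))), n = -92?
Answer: Rational(-6033013, 240) ≈ -25138.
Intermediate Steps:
Function('v')(U) = -4 (Function('v')(U) = Add(2, Mul(-1, 6)) = Add(2, -6) = -4)
B = 12 (B = Add(-3, 15) = 12)
Function('p')(s, m) = Add(Rational(-4, 9), Mul(Rational(1, 9), Pow(Add(m, s), -1), Add(93, s))) (Function('p')(s, m) = Mul(Rational(1, 9), Add(-4, Mul(Add(s, 93), Pow(Add(m, s), -1)))) = Mul(Rational(1, 9), Add(-4, Mul(Add(93, s), Pow(Add(m, s), -1)))) = Mul(Rational(1, 9), Add(-4, Mul(Pow(Add(m, s), -1), Add(93, s)))) = Add(Rational(-4, 9), Mul(Rational(1, 9), Pow(Add(m, s), -1), Add(93, s))))
Add(-25138, Mul(-1, Function('p')(n, B))) = Add(-25138, Mul(-1, Mul(Rational(1, 9), Pow(Add(12, -92), -1), Add(93, Mul(-4, 12), Mul(-3, -92))))) = Add(-25138, Mul(-1, Mul(Rational(1, 9), Pow(-80, -1), Add(93, -48, 276)))) = Add(-25138, Mul(-1, Mul(Rational(1, 9), Rational(-1, 80), 321))) = Add(-25138, Mul(-1, Rational(-107, 240))) = Add(-25138, Rational(107, 240)) = Rational(-6033013, 240)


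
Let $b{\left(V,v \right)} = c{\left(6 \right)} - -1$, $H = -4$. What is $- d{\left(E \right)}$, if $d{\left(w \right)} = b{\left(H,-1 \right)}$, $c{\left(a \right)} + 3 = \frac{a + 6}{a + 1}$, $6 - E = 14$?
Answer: $\frac{2}{7} \approx 0.28571$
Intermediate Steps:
$E = -8$ ($E = 6 - 14 = -8$)
$c{\left(a \right)} = -3 + \frac{6 + a}{1 + a}$ ($c{\left(a \right)} = -3 + \frac{a + 6}{a + 1} = -3 + \frac{6 + a}{1 + a}$)
$b{\left(V,v \right)} = - \frac{2}{7}$ ($b{\left(V,v \right)} = \frac{3 - 12}{1 + 6} - -1 = \frac{3 - 12}{7} + 1 = \frac{1}{7} \left(-9\right) + 1 = - \frac{9}{7} + 1 = - \frac{2}{7}$)
$d{\left(w \right)} = - \frac{2}{7}$
$- d{\left(E \right)} = \left(-1\right) \left(- \frac{2}{7}\right) = \frac{2}{7}$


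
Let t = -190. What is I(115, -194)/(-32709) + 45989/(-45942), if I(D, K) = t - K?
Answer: -501479323/500905626 ≈ -1.0011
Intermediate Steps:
I(D, K) = -190 - K
I(115, -194)/(-32709) + 45989/(-45942) = (-190 - 1*(-194))/(-32709) + 45989/(-45942) = (-190 + 194)*(-1/32709) + 45989*(-1/45942) = 4*(-1/32709) - 45989/45942 = -4/32709 - 45989/45942 = -501479323/500905626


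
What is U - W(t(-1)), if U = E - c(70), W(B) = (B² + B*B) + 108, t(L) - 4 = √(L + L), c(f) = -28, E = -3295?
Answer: -3403 - 16*I*√2 ≈ -3403.0 - 22.627*I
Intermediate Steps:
t(L) = 4 + √2*√L (t(L) = 4 + √(L + L) = 4 + √(2*L) = 4 + √2*√L)
W(B) = 108 + 2*B² (W(B) = (B² + B²) + 108 = 2*B² + 108 = 108 + 2*B²)
U = -3267 (U = -3295 - 1*(-28) = -3295 + 28 = -3267)
U - W(t(-1)) = -3267 - (108 + 2*(4 + √2*√(-1))²) = -3267 - (108 + 2*(4 + √2*I)²) = -3267 - (108 + 2*(4 + I*√2)²) = -3267 + (-108 - 2*(4 + I*√2)²) = -3375 - 2*(4 + I*√2)²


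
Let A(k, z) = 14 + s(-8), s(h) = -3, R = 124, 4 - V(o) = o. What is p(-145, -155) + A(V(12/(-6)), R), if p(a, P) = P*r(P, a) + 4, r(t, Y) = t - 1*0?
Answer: 24040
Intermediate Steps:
V(o) = 4 - o
A(k, z) = 11 (A(k, z) = 14 - 3 = 11)
r(t, Y) = t (r(t, Y) = t + 0 = t)
p(a, P) = 4 + P**2 (p(a, P) = P*P + 4 = P**2 + 4 = 4 + P**2)
p(-145, -155) + A(V(12/(-6)), R) = (4 + (-155)**2) + 11 = (4 + 24025) + 11 = 24029 + 11 = 24040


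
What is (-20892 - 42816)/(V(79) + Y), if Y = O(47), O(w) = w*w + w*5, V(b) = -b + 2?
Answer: -21236/789 ≈ -26.915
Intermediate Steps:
V(b) = 2 - b
O(w) = w² + 5*w
Y = 2444 (Y = 47*(5 + 47) = 47*52 = 2444)
(-20892 - 42816)/(V(79) + Y) = (-20892 - 42816)/((2 - 1*79) + 2444) = -63708/((2 - 79) + 2444) = -63708/(-77 + 2444) = -63708/2367 = -63708*1/2367 = -21236/789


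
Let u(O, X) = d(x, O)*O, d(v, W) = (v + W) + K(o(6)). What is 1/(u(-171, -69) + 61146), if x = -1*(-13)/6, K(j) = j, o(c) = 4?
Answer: 2/178665 ≈ 1.1194e-5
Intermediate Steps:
x = 13/6 (x = 13*(⅙) = 13/6 ≈ 2.1667)
d(v, W) = 4 + W + v (d(v, W) = (v + W) + 4 = (W + v) + 4 = 4 + W + v)
u(O, X) = O*(37/6 + O) (u(O, X) = (4 + O + 13/6)*O = (37/6 + O)*O = O*(37/6 + O))
1/(u(-171, -69) + 61146) = 1/((⅙)*(-171)*(37 + 6*(-171)) + 61146) = 1/((⅙)*(-171)*(37 - 1026) + 61146) = 1/((⅙)*(-171)*(-989) + 61146) = 1/(56373/2 + 61146) = 1/(178665/2) = 2/178665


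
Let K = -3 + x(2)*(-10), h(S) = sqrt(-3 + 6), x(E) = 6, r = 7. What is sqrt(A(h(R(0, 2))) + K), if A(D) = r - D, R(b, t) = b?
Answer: sqrt(-56 - sqrt(3)) ≈ 7.5982*I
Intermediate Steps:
h(S) = sqrt(3)
A(D) = 7 - D
K = -63 (K = -3 + 6*(-10) = -3 - 60 = -63)
sqrt(A(h(R(0, 2))) + K) = sqrt((7 - sqrt(3)) - 63) = sqrt(-56 - sqrt(3))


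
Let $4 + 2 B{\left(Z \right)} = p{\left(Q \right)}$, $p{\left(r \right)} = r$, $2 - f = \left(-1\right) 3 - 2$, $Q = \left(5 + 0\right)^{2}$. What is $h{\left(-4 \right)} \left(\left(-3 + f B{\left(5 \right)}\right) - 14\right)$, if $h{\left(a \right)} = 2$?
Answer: $113$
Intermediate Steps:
$Q = 25$ ($Q = 5^{2} = 25$)
$f = 7$ ($f = 2 - \left(\left(-1\right) 3 - 2\right) = 2 - \left(-3 - 2\right) = 2 - -5 = 2 + 5 = 7$)
$B{\left(Z \right)} = \frac{21}{2}$ ($B{\left(Z \right)} = -2 + \frac{1}{2} \cdot 25 = -2 + \frac{25}{2} = \frac{21}{2}$)
$h{\left(-4 \right)} \left(\left(-3 + f B{\left(5 \right)}\right) - 14\right) = 2 \left(\left(-3 + 7 \cdot \frac{21}{2}\right) - 14\right) = 2 \left(\left(-3 + \frac{147}{2}\right) - 14\right) = 2 \left(\frac{141}{2} - 14\right) = 2 \cdot \frac{113}{2} = 113$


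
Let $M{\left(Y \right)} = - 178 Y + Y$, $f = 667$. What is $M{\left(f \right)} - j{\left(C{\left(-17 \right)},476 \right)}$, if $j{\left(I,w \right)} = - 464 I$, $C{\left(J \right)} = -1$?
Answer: $-118523$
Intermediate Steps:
$M{\left(Y \right)} = - 177 Y$
$M{\left(f \right)} - j{\left(C{\left(-17 \right)},476 \right)} = \left(-177\right) 667 - \left(-464\right) \left(-1\right) = -118059 - 464 = -118523$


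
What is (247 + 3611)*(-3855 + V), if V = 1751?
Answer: -8117232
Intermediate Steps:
(247 + 3611)*(-3855 + V) = (247 + 3611)*(-3855 + 1751) = 3858*(-2104) = -8117232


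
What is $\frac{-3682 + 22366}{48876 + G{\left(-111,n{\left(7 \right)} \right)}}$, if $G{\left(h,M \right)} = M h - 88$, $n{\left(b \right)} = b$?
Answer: $\frac{18684}{48011} \approx 0.38916$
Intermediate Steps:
$G{\left(h,M \right)} = -88 + M h$
$\frac{-3682 + 22366}{48876 + G{\left(-111,n{\left(7 \right)} \right)}} = \frac{-3682 + 22366}{48876 + \left(-88 + 7 \left(-111\right)\right)} = \frac{18684}{48876 - 865} = \frac{18684}{48011}$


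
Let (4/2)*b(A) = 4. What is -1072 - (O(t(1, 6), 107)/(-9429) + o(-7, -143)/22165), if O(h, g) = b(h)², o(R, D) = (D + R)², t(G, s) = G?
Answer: -44850680272/41798757 ≈ -1073.0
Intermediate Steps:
b(A) = 2 (b(A) = (½)*4 = 2)
O(h, g) = 4 (O(h, g) = 2² = 4)
-1072 - (O(t(1, 6), 107)/(-9429) + o(-7, -143)/22165) = -1072 - (4/(-9429) + (-143 - 7)²/22165) = -1072 - (4*(-1/9429) + (-150)²*(1/22165)) = -1072 - (-4/9429 + 22500*(1/22165)) = -1072 - (-4/9429 + 4500/4433) = -1072 - 1*42412768/41798757 = -1072 - 42412768/41798757 = -44850680272/41798757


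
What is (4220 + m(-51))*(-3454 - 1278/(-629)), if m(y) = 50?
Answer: -9271399760/629 ≈ -1.4740e+7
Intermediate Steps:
(4220 + m(-51))*(-3454 - 1278/(-629)) = (4220 + 50)*(-3454 - 1278/(-629)) = 4270*(-3454 - 1278*(-1/629)) = 4270*(-3454 + 1278/629) = 4270*(-2171288/629) = -9271399760/629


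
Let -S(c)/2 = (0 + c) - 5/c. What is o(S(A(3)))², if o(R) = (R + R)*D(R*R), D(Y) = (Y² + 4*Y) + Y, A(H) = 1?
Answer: 4992270336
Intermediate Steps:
D(Y) = Y² + 5*Y
S(c) = -2*c + 10/c (S(c) = -2*((0 + c) - 5/c) = -2*(c - 5/c) = -2*c + 10/c)
o(R) = 2*R³*(5 + R²) (o(R) = (R + R)*((R*R)*(5 + R*R)) = (2*R)*(R²*(5 + R²)) = 2*R³*(5 + R²))
o(S(A(3)))² = (2*(-2*1 + 10/1)³*(5 + (-2*1 + 10/1)²))² = (2*(-2 + 10*1)³*(5 + (-2 + 10*1)²))² = (2*(-2 + 10)³*(5 + (-2 + 10)²))² = (2*8³*(5 + 8²))² = (2*512*(5 + 64))² = (2*512*69)² = 70656² = 4992270336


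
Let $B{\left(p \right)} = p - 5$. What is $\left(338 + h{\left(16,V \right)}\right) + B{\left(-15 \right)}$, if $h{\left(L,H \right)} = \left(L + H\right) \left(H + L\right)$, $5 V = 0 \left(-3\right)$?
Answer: $574$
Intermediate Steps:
$B{\left(p \right)} = -5 + p$
$V = 0$ ($V = \frac{0 \left(-3\right)}{5} = \frac{1}{5} \cdot 0 = 0$)
$h{\left(L,H \right)} = \left(H + L\right)^{2}$ ($h{\left(L,H \right)} = \left(H + L\right) \left(H + L\right) = \left(H + L\right)^{2}$)
$\left(338 + h{\left(16,V \right)}\right) + B{\left(-15 \right)} = \left(338 + \left(0 + 16\right)^{2}\right) - 20 = \left(338 + 16^{2}\right) - 20 = \left(338 + 256\right) - 20 = 594 - 20 = 574$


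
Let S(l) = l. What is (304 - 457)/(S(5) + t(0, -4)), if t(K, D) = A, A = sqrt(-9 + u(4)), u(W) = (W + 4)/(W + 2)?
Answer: -2295/98 + 153*I*sqrt(69)/98 ≈ -23.418 + 12.969*I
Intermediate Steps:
u(W) = (4 + W)/(2 + W)
A = I*sqrt(69)/3 (A = sqrt(-9 + (4 + 4)/(2 + 4)) = sqrt(-9 + 8/6) = sqrt(-9 + (1/6)*8) = sqrt(-9 + 4/3) = sqrt(-23/3) = I*sqrt(69)/3 ≈ 2.7689*I)
t(K, D) = I*sqrt(69)/3
(304 - 457)/(S(5) + t(0, -4)) = (304 - 457)/(5 + I*sqrt(69)/3) = -153/(5 + I*sqrt(69)/3)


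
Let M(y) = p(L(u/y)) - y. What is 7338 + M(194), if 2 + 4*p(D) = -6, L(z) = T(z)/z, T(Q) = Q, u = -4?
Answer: 7142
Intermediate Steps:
L(z) = 1 (L(z) = z/z = 1)
p(D) = -2 (p(D) = -½ + (¼)*(-6) = -½ - 3/2 = -2)
M(y) = -2 - y
7338 + M(194) = 7338 + (-2 - 1*194) = 7338 + (-2 - 194) = 7338 - 196 = 7142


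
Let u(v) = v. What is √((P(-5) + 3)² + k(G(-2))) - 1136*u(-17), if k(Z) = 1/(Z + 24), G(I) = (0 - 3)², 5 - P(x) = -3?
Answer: 19312 + √131802/33 ≈ 19323.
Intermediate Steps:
P(x) = 8 (P(x) = 5 - 1*(-3) = 5 + 3 = 8)
G(I) = 9 (G(I) = (-3)² = 9)
k(Z) = 1/(24 + Z)
√((P(-5) + 3)² + k(G(-2))) - 1136*u(-17) = √((8 + 3)² + 1/(24 + 9)) - 1136*(-17) = √(11² + 1/33) + 19312 = √(121 + 1/33) + 19312 = √(3994/33) + 19312 = √131802/33 + 19312 = 19312 + √131802/33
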